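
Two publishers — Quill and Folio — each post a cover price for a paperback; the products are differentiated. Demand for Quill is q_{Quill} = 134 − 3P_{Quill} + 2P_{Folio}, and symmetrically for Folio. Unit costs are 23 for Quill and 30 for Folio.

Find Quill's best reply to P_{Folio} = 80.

60.5

Quill's profit: π = (P_{Quill} − 23)(134 − 3P_{Quill} + 2P_{Folio}).
∂π/∂P_{Quill} = 203 − 6P_{Quill} + 2P_{Folio} = 0 ⇒ P_{Quill} = 203/6 + (1/3)P_{Folio}.
At P_{Folio} = 80: P_{Quill} = 203/6 + (1/3)·80 = 60.5.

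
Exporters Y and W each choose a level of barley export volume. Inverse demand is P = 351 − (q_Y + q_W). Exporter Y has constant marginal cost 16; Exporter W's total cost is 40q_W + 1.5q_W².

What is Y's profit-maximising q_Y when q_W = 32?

Exporter Y's profit: π = q_Y(351 − (q_Y + q_W)) − 16q_Y.
∂π/∂q_Y = 335 − 2q_Y − q_W = 0, so q_Y = 167.5 − 0.5q_W.
At q_W = 32: q_Y = 167.5 − 0.5·32 = 151.5.

151.5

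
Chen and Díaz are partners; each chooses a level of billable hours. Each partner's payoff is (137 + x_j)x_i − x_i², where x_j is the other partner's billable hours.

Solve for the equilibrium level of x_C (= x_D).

137

Chen's payoff is (137 + x_D)x_C − x_C².
∂π/∂x_C = 137 + x_D − 2x_C = 0, so x_C = 68.5 + 0.5x_D.
Setting x_C = x_D in the reaction function: x_C = 68.5 + 0.5x_C, so x_C = 68.5 / 0.5 = 137.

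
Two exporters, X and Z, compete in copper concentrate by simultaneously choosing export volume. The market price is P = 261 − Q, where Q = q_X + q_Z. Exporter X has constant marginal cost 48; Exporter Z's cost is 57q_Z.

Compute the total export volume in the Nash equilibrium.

Exporter X's profit: π = q_X(261 − (q_X + q_Z)) − 48q_X.
∂π/∂q_X = 213 − 2q_X − q_Z = 0, so q_X = 106.5 − 0.5q_Z.
By the same steps for Z: q_Z = 102 − 0.5q_X.
Substituting the second reaction function into the first: q_X = 106.5 − 0.5(102 − 0.5q_X), which gives 0.75q_X = 55.5 ⇒ q_X = 74.
Then q_Z = 102 − 0.5·74 = 65.
Total export volume: 74 + 65 = 139.

139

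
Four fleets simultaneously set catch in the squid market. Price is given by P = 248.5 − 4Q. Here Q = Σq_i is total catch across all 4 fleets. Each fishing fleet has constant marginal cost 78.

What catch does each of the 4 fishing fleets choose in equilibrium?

A representative fishing fleet's profit is π_i = q_i(248.5 − 4Q) − 78q_i, with Q = q_i + Σ_{j≠i} q_j.
First-order condition: 170.5 − 8q_i − 4Σ_{j≠i} q_j = 0.
Imposing symmetry (q_j = q for all j) turns Σ_{j≠i} q_j into 3q, so 170.5 = 20q and q = 8.525.

8.525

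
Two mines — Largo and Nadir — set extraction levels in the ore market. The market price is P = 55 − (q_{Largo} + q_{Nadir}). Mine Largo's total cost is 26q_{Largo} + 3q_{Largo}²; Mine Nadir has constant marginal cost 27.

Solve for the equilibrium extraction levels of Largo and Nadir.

2, 13

Mine Largo's profit: π = q_{Largo}(55 − (q_{Largo} + q_{Nadir})) − 26q_{Largo} − 3q_{Largo}².
∂π/∂q_{Largo} = 29 − 8q_{Largo} − q_{Nadir} = 0, so q_{Largo} = 3.625 − 0.125q_{Nadir}.
For Nadir: ∂π/∂q_{Nadir} = 28 − 2q_{Nadir} − q_{Largo} = 0 ⇒ q_{Nadir} = 14 − 0.5q_{Largo}.
Solving the two reaction functions simultaneously: (1 − (−0.125)(−0.5))q_{Largo} = 3.625 − 0.125·14, so 0.9375q_{Largo} = 1.875 and q_{Largo} = 2.
Then q_{Nadir} = 14 − 0.5·2 = 13.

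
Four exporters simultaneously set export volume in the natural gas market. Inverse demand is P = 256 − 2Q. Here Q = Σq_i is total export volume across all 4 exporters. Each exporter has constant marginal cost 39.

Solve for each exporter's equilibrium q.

21.7

A representative exporter's profit is π_i = q_i(256 − 2Q) − 39q_i, with Q = q_i + Σ_{j≠i} q_j.
First-order condition: 217 − 4q_i − 2Σ_{j≠i} q_j = 0.
Imposing symmetry (q_j = q for all j) turns Σ_{j≠i} q_j into 3q, so 217 = 10q and q = 21.7.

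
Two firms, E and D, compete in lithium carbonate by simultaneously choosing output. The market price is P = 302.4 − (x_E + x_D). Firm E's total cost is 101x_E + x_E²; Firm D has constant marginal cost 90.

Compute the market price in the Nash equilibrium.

Firm E's profit: π = x_E(302.4 − (x_E + x_D)) − 101x_E − x_E².
∂π/∂x_E = 201.4 − 4x_E − x_D = 0, so x_E = 50.35 − 0.25x_D.
For D: ∂π/∂x_D = 212.4 − 2x_D − x_E = 0 ⇒ x_D = 106.2 − 0.5x_E.
Substituting the second reaction function into the first: x_E = 50.35 − 0.25(106.2 − 0.5x_E), which gives 0.875x_E = 23.8 ⇒ x_E = 27.2.
Then x_D = 106.2 − 0.5·27.2 = 92.6.
Equilibrium price: P = 302.4 − 119.8 = 182.6.

182.6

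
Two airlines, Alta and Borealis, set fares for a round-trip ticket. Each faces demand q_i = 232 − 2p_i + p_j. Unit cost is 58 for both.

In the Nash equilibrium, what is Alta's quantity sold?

Alta's profit: π = (p_{Alta} − 58)(232 − 2p_{Alta} + p_{Borealis}).
∂π/∂p_{Alta} = 348 − 4p_{Alta} + p_{Borealis} = 0 ⇒ p_{Alta} = 87 + 0.25p_{Borealis}.
The game is symmetric, so in equilibrium p_{Borealis} = p_{Alta}: the reaction function gives 0.75p_{Alta} = 87, hence p_{Alta} = 116.
q_{Alta} = 232 − 2·116 + 116 = 116.

116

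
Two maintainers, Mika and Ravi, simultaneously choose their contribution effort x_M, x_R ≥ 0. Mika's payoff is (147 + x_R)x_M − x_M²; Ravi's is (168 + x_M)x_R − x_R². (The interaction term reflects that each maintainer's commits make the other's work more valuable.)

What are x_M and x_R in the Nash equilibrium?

154, 161

Expanding Mika's payoff: 147x_M + x_Rx_M − x_M².
∂π/∂x_M = 147 + x_R − 2x_M = 0, so x_M = 73.5 + 0.5x_R.
Likewise for Ravi: x_R = 84 + 0.5x_M.
Plugging x_R into Mika's best response: x_M = 73.5 + 0.5(84 + 0.5x_M) ⇒ 0.75x_M = 115.5, so x_M = 154.
Then x_R = 84 + 0.5·154 = 161.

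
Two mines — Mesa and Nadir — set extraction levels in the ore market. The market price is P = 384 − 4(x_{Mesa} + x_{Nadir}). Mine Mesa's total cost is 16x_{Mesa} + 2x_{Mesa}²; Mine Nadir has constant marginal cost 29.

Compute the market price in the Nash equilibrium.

Mine Mesa's profit: π = x_{Mesa}(384 − 4(x_{Mesa} + x_{Nadir})) − 16x_{Mesa} − 2x_{Mesa}².
∂π/∂x_{Mesa} = 368 − 12x_{Mesa} − 4x_{Nadir} = 0, so x_{Mesa} = 92/3 − (1/3)x_{Nadir}.
For Nadir: ∂π/∂x_{Nadir} = 355 − 8x_{Nadir} − 4x_{Mesa} = 0 ⇒ x_{Nadir} = 44.375 − 0.5x_{Mesa}.
Plugging x_{Nadir} into Mesa's best response: x_{Mesa} = 92/3 − (1/3)(44.375 − 0.5x_{Mesa}) ⇒ (5/6)x_{Mesa} = 15.875, so x_{Mesa} = 19.05.
Then x_{Nadir} = 44.375 − 0.5·19.05 = 34.85.
Equilibrium price: P = 384 − 4·53.9 = 168.4.

168.4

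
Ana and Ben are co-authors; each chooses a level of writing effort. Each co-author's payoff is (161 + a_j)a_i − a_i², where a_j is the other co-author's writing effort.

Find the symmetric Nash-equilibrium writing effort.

161

Ana's payoff is (161 + a_B)a_A − a_A².
∂π/∂a_A = 161 + a_B − 2a_A = 0, so a_A = 80.5 + 0.5a_B.
The game is symmetric, so in equilibrium a_B = a_A: the reaction function gives 0.5a_A = 80.5, hence a_A = 161.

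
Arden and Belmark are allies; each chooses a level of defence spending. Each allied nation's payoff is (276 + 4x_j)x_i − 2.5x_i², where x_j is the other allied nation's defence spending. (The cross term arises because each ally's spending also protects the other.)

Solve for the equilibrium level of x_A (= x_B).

Arden's payoff is (276 + 4x_B)x_A − 2.5x_A².
∂π/∂x_A = 276 + 4x_B − 5x_A = 0, so x_A = 55.2 + 0.8x_B.
The game is symmetric, so in equilibrium x_B = x_A: the reaction function gives 0.2x_A = 55.2, hence x_A = 276.

276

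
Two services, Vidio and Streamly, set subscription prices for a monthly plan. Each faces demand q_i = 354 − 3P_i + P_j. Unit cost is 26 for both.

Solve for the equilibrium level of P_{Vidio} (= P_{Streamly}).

Vidio's profit: π = (P_{Vidio} − 26)(354 − 3P_{Vidio} + P_{Streamly}).
∂π/∂P_{Vidio} = 432 − 6P_{Vidio} + P_{Streamly} = 0 ⇒ P_{Vidio} = 72 + (1/6)P_{Streamly}.
Setting P_{Vidio} = P_{Streamly} in the reaction function: P_{Vidio} = 72 + (1/6)P_{Vidio}, so P_{Vidio} = 72 / (5/6) = 86.4.

86.4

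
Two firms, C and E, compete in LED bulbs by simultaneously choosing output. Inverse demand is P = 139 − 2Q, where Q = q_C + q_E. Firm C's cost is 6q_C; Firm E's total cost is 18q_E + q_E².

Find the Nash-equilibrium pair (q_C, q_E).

Firm C's profit: π = q_C(139 − 2(q_C + q_E)) − 6q_C.
∂π/∂q_C = 133 − 4q_C − 2q_E = 0, so q_C = 33.25 − 0.5q_E.
For E: ∂π/∂q_E = 121 − 6q_E − 2q_C = 0 ⇒ q_E = 121/6 − (1/3)q_C.
Substituting the second reaction function into the first: q_C = 33.25 − 0.5(121/6 − (1/3)q_C), which gives (5/6)q_C = 139/6 ⇒ q_C = 27.8.
Then q_E = 121/6 − (1/3)·27.8 = 10.9.

27.8, 10.9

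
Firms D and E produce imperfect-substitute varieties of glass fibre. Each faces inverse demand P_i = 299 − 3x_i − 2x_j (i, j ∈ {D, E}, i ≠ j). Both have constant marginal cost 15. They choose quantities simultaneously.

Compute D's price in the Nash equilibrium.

121.5

Firm D's profit: π = x_D(299 − 3x_D − 2x_E) − 15x_D.
∂π/∂x_D = 284 − 6x_D − 2x_E = 0 ⇒ x_D = 142/3 − (1/3)x_E.
By symmetry x_E = x_D; substituting into the reaction function, (4/3)x_D = 142/3 and x_D = 35.5.
P_D = 299 − 3·35.5 − 2·35.5 = 121.5.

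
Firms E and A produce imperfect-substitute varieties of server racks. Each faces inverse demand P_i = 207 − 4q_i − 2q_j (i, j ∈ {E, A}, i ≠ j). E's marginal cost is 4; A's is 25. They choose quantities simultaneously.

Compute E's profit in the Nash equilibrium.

1764

Firm E's profit: π = q_E(207 − 4q_E − 2q_A) − 4q_E.
∂π/∂q_E = 203 − 8q_E − 2q_A = 0 ⇒ q_E = 25.375 − 0.25q_A.
Similarly q_A = 22.75 − 0.25q_E.
Solving the two reaction functions simultaneously: (1 − (−0.25)(−0.25))q_E = 25.375 − 0.25·22.75, so 0.9375q_E = 19.6875 and q_E = 21.
Then q_A = 22.75 − 0.25·21 = 17.5.
P_E = 207 − 4·21 − 2·17.5 = 88.
Profit = (88 − 4)·21 = 1764.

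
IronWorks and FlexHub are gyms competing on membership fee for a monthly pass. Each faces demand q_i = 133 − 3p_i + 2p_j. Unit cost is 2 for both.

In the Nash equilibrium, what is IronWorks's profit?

3217.6875

IronWorks's profit: π = (p_{IronWorks} − 2)(133 − 3p_{IronWorks} + 2p_{FlexHub}).
∂π/∂p_{IronWorks} = 139 − 6p_{IronWorks} + 2p_{FlexHub} = 0 ⇒ p_{IronWorks} = 139/6 + (1/3)p_{FlexHub}.
By symmetry p_{FlexHub} = p_{IronWorks}; substituting into the reaction function, (2/3)p_{IronWorks} = 139/6 and p_{IronWorks} = 34.75.
q_{IronWorks} = 133 − 3·34.75 + 2·34.75 = 98.25.
Profit = (34.75 − 2)·98.25 = 3217.6875.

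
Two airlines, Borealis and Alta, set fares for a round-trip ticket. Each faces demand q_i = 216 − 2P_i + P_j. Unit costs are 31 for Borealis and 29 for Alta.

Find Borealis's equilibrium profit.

7539.92

Borealis's profit: π = (P_{Borealis} − 31)(216 − 2P_{Borealis} + P_{Alta}).
∂π/∂P_{Borealis} = 278 − 4P_{Borealis} + P_{Alta} = 0 ⇒ P_{Borealis} = 69.5 + 0.25P_{Alta}.
Similarly P_{Alta} = 68.5 + 0.25P_{Borealis}.
Solving the two reaction functions simultaneously: (1 − (0.25)(0.25))P_{Borealis} = 69.5 + 0.25·68.5, so 0.9375P_{Borealis} = 86.625 and P_{Borealis} = 92.4.
Then P_{Alta} = 68.5 + 0.25·92.4 = 91.6.
q_{Borealis} = 216 − 2·92.4 + 91.6 = 122.8.
Profit = (92.4 − 31)·122.8 = 7539.92.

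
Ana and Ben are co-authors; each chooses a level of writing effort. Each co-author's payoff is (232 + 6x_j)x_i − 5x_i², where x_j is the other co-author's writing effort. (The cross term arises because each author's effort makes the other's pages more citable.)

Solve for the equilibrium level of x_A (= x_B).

58

Ana's payoff is (232 + 6x_B)x_A − 5x_A².
∂π/∂x_A = 232 + 6x_B − 10x_A = 0, so x_A = 23.2 + 0.6x_B.
Setting x_A = x_B in the reaction function: x_A = 23.2 + 0.6x_A, so x_A = 23.2 / 0.4 = 58.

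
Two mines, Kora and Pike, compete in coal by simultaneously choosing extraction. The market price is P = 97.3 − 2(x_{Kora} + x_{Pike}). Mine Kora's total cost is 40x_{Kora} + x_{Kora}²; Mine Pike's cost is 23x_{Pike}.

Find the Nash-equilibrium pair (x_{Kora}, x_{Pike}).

4.03, 16.56

Mine Kora's profit: π = x_{Kora}(97.3 − 2(x_{Kora} + x_{Pike})) − 40x_{Kora} − x_{Kora}².
∂π/∂x_{Kora} = 57.3 − 6x_{Kora} − 2x_{Pike} = 0, so x_{Kora} = 9.55 − (1/3)x_{Pike}.
For Pike: ∂π/∂x_{Pike} = 74.3 − 4x_{Pike} − 2x_{Kora} = 0 ⇒ x_{Pike} = 18.575 − 0.5x_{Kora}.
Substituting the second reaction function into the first: x_{Kora} = 9.55 − (1/3)(18.575 − 0.5x_{Kora}), which gives (5/6)x_{Kora} = 403/120 ⇒ x_{Kora} = 4.03.
Then x_{Pike} = 18.575 − 0.5·4.03 = 16.56.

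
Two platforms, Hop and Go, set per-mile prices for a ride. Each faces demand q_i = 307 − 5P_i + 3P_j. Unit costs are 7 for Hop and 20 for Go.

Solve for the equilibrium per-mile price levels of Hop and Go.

Hop's profit: π = (P_{Hop} − 7)(307 − 5P_{Hop} + 3P_{Go}).
∂π/∂P_{Hop} = 342 − 10P_{Hop} + 3P_{Go} = 0 ⇒ P_{Hop} = 34.2 + 0.3P_{Go}.
Similarly P_{Go} = 40.7 + 0.3P_{Hop}.
Plugging P_{Go} into Hop's best response: P_{Hop} = 34.2 + 0.3(40.7 + 0.3P_{Hop}) ⇒ 0.91P_{Hop} = 46.41, so P_{Hop} = 51.
Then P_{Go} = 40.7 + 0.3·51 = 56.

51, 56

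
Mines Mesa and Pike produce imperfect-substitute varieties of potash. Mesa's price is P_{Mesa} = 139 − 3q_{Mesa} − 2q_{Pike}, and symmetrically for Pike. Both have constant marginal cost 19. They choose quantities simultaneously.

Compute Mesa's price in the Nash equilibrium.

64

Mine Mesa's profit: π = q_{Mesa}(139 − 3q_{Mesa} − 2q_{Pike}) − 19q_{Mesa}.
∂π/∂q_{Mesa} = 120 − 6q_{Mesa} − 2q_{Pike} = 0 ⇒ q_{Mesa} = 20 − (1/3)q_{Pike}.
The game is symmetric, so in equilibrium q_{Pike} = q_{Mesa}: the reaction function gives (4/3)q_{Mesa} = 20, hence q_{Mesa} = 15.
P_{Mesa} = 139 − 3·15 − 2·15 = 64.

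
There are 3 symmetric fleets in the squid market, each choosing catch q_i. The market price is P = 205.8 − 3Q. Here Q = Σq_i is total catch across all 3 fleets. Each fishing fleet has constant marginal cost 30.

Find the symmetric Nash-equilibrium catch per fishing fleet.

A representative fishing fleet's profit is π_i = q_i(205.8 − 3Q) − 30q_i, with Q = q_i + Σ_{j≠i} q_j.
First-order condition: 175.8 − 6q_i − 3Σ_{j≠i} q_j = 0.
With identical fishing fleets, set every q_j = q: then 175.8 − 6q − 6q = 0, i.e. q = 175.8/12 = 14.65.

14.65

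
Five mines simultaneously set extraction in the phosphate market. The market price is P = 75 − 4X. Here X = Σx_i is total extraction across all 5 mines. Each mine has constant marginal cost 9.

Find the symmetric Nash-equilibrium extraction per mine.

A representative mine's profit is π_i = x_i(75 − 4X) − 9x_i, with X = x_i + Σ_{j≠i} x_j.
First-order condition: 66 − 8x_i − 4Σ_{j≠i} x_j = 0.
In a symmetric equilibrium every mine chooses the same x, so Σ_{j≠i} x_j = 4x. The condition becomes 66 − 24x = 0, giving x = 66/24 = 2.75.

2.75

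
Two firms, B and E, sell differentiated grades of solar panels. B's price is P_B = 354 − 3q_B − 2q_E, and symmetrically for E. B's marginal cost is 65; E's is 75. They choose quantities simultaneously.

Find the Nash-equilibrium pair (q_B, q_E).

36.75, 34.25

Firm B's profit: π = q_B(354 − 3q_B − 2q_E) − 65q_B.
∂π/∂q_B = 289 − 6q_B − 2q_E = 0 ⇒ q_B = 289/6 − (1/3)q_E.
Similarly q_E = 46.5 − (1/3)q_B.
Solving the two reaction functions simultaneously: (1 − (−1/3)(−1/3))q_B = 289/6 − (1/3)·46.5, so (8/9)q_B = 98/3 and q_B = 36.75.
Then q_E = 46.5 − (1/3)·36.75 = 34.25.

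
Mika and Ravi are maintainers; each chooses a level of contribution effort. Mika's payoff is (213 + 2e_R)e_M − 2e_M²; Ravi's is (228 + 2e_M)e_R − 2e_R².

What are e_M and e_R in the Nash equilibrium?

109, 111.5

Expanding Mika's payoff: 213e_M + 2e_Re_M − 2e_M².
∂π/∂e_M = 213 + 2e_R − 4e_M = 0, so e_M = 53.25 + 0.5e_R.
Likewise for Ravi: e_R = 57 + 0.5e_M.
Substituting the second reaction function into the first: e_M = 53.25 + 0.5(57 + 0.5e_M), which gives 0.75e_M = 81.75 ⇒ e_M = 109.
Then e_R = 57 + 0.5·109 = 111.5.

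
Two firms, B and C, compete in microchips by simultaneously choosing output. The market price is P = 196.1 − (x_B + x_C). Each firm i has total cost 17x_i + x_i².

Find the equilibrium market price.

Firm B's profit: π = x_B(196.1 − (x_B + x_C)) − 17x_B − x_B².
∂π/∂x_B = 179.1 − 4x_B − x_C = 0, so x_B = 44.775 − 0.25x_C.
By symmetry x_C = x_B; substituting into the reaction function, 1.25x_B = 44.775 and x_B = 35.82.
Equilibrium price: P = 196.1 − 71.64 = 124.46.

124.46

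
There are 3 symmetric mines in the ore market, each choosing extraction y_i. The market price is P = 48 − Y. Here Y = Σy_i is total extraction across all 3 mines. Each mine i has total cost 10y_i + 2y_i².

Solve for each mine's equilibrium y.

4.75

A representative mine's profit is π_i = y_i(48 − Y) − 10y_i − 2y_i², with Y = y_i + Σ_{j≠i} y_j.
First-order condition: 38 − 6y_i − Σ_{j≠i} y_j = 0.
In a symmetric equilibrium every mine chooses the same y, so Σ_{j≠i} y_j = 2y. The condition becomes 38 − 8y = 0, giving y = 38/8 = 4.75.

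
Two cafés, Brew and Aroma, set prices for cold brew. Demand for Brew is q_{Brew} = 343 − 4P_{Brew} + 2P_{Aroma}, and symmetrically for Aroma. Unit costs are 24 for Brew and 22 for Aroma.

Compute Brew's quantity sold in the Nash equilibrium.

195.6

Brew's profit: π = (P_{Brew} − 24)(343 − 4P_{Brew} + 2P_{Aroma}).
∂π/∂P_{Brew} = 439 − 8P_{Brew} + 2P_{Aroma} = 0 ⇒ P_{Brew} = 54.875 + 0.25P_{Aroma}.
Similarly P_{Aroma} = 53.875 + 0.25P_{Brew}.
Solving the two reaction functions simultaneously: (1 − (0.25)(0.25))P_{Brew} = 54.875 + 0.25·53.875, so 0.9375P_{Brew} = 2187/32 and P_{Brew} = 72.9.
Then P_{Aroma} = 53.875 + 0.25·72.9 = 72.1.
q_{Brew} = 343 − 4·72.9 + 2·72.1 = 195.6.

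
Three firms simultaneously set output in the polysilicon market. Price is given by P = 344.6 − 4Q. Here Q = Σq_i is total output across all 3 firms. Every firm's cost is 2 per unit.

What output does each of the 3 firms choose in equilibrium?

21.4125

A representative firm's profit is π_i = q_i(344.6 − 4Q) − 2q_i, with Q = q_i + Σ_{j≠i} q_j.
First-order condition: 342.6 − 8q_i − 4Σ_{j≠i} q_j = 0.
Imposing symmetry (q_j = q for all j) turns Σ_{j≠i} q_j into 2q, so 342.6 = 16q and q = 21.4125.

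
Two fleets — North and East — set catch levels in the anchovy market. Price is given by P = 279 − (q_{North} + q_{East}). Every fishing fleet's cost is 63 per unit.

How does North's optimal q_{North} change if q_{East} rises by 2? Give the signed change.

-1

Fishing fleet North's profit: π = q_{North}(279 − (q_{North} + q_{East})) − 63q_{North}.
∂π/∂q_{North} = 216 − 2q_{North} − q_{East} = 0, so q_{North} = 108 − 0.5q_{East}.
The reaction-function slope is −0.5, so a 2-unit rise in q_{East} moves q_{North} by −0.5 × 2 = −1. North's best response falls — the actions are strategic substitutes.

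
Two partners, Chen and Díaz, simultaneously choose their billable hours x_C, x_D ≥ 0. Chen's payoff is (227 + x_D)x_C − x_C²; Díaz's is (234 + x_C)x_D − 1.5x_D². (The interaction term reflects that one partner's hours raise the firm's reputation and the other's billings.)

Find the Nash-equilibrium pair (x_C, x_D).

183, 139

Expanding Chen's payoff: 227x_C + x_Dx_C − x_C².
∂π/∂x_C = 227 + x_D − 2x_C = 0, so x_C = 113.5 + 0.5x_D.
Likewise for Díaz: x_D = 78 + (1/3)x_C.
Plugging x_D into Chen's best response: x_C = 113.5 + 0.5(78 + (1/3)x_C) ⇒ (5/6)x_C = 152.5, so x_C = 183.
Then x_D = 78 + (1/3)·183 = 139.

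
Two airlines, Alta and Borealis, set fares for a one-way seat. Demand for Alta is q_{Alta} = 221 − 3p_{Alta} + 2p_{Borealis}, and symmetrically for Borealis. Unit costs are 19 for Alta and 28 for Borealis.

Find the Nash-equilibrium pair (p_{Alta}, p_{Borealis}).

71.1875, 74.5625

Alta's profit: π = (p_{Alta} − 19)(221 − 3p_{Alta} + 2p_{Borealis}).
∂π/∂p_{Alta} = 278 − 6p_{Alta} + 2p_{Borealis} = 0 ⇒ p_{Alta} = 139/3 + (1/3)p_{Borealis}.
Similarly p_{Borealis} = 305/6 + (1/3)p_{Alta}.
Substituting the second reaction function into the first: p_{Alta} = 139/3 + (1/3)(305/6 + (1/3)p_{Alta}), which gives (8/9)p_{Alta} = 1139/18 ⇒ p_{Alta} = 71.1875.
Then p_{Borealis} = 305/6 + (1/3)·71.1875 = 74.5625.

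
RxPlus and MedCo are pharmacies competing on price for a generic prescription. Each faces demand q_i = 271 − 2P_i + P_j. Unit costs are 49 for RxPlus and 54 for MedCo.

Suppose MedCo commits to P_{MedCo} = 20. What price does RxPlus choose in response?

RxPlus's profit: π = (P_{RxPlus} − 49)(271 − 2P_{RxPlus} + P_{MedCo}).
∂π/∂P_{RxPlus} = 369 − 4P_{RxPlus} + P_{MedCo} = 0 ⇒ P_{RxPlus} = 92.25 + 0.25P_{MedCo}.
At P_{MedCo} = 20: P_{RxPlus} = 92.25 + 0.25·20 = 97.25.

97.25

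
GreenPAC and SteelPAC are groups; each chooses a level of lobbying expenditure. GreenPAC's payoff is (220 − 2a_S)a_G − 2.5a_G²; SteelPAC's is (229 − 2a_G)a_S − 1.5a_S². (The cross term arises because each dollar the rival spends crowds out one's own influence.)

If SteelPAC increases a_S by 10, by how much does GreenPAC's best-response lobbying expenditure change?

-4

Expanding GreenPAC's payoff: 220a_G − 2a_Sa_G − 2.5a_G².
∂π/∂a_G = 220 − 2a_S − 5a_G = 0, so a_G = 44 − 0.4a_S.
The reaction-function slope is −0.4, so a 10-unit rise in a_S moves a_G by −0.4 × 10 = −4. GreenPAC's best response falls — the actions are strategic substitutes.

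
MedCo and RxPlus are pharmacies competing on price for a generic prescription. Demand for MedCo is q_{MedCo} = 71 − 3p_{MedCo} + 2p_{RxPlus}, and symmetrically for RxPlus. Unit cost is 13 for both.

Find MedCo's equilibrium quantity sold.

MedCo's profit: π = (p_{MedCo} − 13)(71 − 3p_{MedCo} + 2p_{RxPlus}).
∂π/∂p_{MedCo} = 110 − 6p_{MedCo} + 2p_{RxPlus} = 0 ⇒ p_{MedCo} = 55/3 + (1/3)p_{RxPlus}.
Setting p_{MedCo} = p_{RxPlus} in the reaction function: p_{MedCo} = 55/3 + (1/3)p_{MedCo}, so p_{MedCo} = (55/3) / (2/3) = 27.5.
q_{MedCo} = 71 − 3·27.5 + 2·27.5 = 43.5.

43.5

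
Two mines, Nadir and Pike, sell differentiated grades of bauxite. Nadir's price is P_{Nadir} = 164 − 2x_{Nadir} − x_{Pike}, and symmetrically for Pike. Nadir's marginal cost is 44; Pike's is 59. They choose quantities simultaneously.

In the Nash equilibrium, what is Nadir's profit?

1250

Mine Nadir's profit: π = x_{Nadir}(164 − 2x_{Nadir} − x_{Pike}) − 44x_{Nadir}.
∂π/∂x_{Nadir} = 120 − 4x_{Nadir} − x_{Pike} = 0 ⇒ x_{Nadir} = 30 − 0.25x_{Pike}.
Similarly x_{Pike} = 26.25 − 0.25x_{Nadir}.
Solving the two reaction functions simultaneously: (1 − (−0.25)(−0.25))x_{Nadir} = 30 − 0.25·26.25, so 0.9375x_{Nadir} = 23.4375 and x_{Nadir} = 25.
Then x_{Pike} = 26.25 − 0.25·25 = 20.
P_{Nadir} = 164 − 2·25 − 20 = 94.
Profit = (94 − 44)·25 = 1250.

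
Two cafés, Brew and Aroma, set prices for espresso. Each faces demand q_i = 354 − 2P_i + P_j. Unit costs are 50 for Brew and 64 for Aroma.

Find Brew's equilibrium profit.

Brew's profit: π = (P_{Brew} − 50)(354 − 2P_{Brew} + P_{Aroma}).
∂π/∂P_{Brew} = 454 − 4P_{Brew} + P_{Aroma} = 0 ⇒ P_{Brew} = 113.5 + 0.25P_{Aroma}.
Similarly P_{Aroma} = 120.5 + 0.25P_{Brew}.
Plugging P_{Aroma} into Brew's best response: P_{Brew} = 113.5 + 0.25(120.5 + 0.25P_{Brew}) ⇒ 0.9375P_{Brew} = 143.625, so P_{Brew} = 153.2.
Then P_{Aroma} = 120.5 + 0.25·153.2 = 158.8.
q_{Brew} = 354 − 2·153.2 + 158.8 = 206.4.
Profit = (153.2 − 50)·206.4 = 21300.48.

21300.48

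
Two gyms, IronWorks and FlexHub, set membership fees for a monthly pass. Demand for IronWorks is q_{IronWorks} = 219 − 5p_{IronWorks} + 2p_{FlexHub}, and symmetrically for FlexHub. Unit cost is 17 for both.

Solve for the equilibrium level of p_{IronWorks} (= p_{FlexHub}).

IronWorks's profit: π = (p_{IronWorks} − 17)(219 − 5p_{IronWorks} + 2p_{FlexHub}).
∂π/∂p_{IronWorks} = 304 − 10p_{IronWorks} + 2p_{FlexHub} = 0 ⇒ p_{IronWorks} = 30.4 + 0.2p_{FlexHub}.
By symmetry p_{FlexHub} = p_{IronWorks}; substituting into the reaction function, 0.8p_{IronWorks} = 30.4 and p_{IronWorks} = 38.

38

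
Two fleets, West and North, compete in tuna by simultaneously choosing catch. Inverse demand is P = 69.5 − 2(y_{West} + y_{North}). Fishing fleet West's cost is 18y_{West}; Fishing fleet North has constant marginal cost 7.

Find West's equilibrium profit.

Fishing fleet West's profit: π = y_{West}(69.5 − 2(y_{West} + y_{North})) − 18y_{West}.
∂π/∂y_{West} = 51.5 − 4y_{West} − 2y_{North} = 0, so y_{West} = 12.875 − 0.5y_{North}.
By the same steps for North: y_{North} = 15.625 − 0.5y_{West}.
Solving the two reaction functions simultaneously: (1 − (−0.5)(−0.5))y_{West} = 12.875 − 0.5·15.625, so 0.75y_{West} = 5.0625 and y_{West} = 6.75.
Then y_{North} = 15.625 − 0.5·6.75 = 12.25.
Price P = 69.5 − 2·19 = 31.5.
West's profit: (31.5 − 18)·6.75 = 91.125.

91.125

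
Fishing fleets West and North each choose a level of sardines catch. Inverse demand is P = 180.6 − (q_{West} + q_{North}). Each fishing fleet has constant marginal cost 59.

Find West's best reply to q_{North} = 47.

Fishing fleet West's profit: π = q_{West}(180.6 − (q_{West} + q_{North})) − 59q_{West}.
∂π/∂q_{West} = 121.6 − 2q_{West} − q_{North} = 0, so q_{West} = 60.8 − 0.5q_{North}.
At q_{North} = 47: q_{West} = 60.8 − 0.5·47 = 37.3.

37.3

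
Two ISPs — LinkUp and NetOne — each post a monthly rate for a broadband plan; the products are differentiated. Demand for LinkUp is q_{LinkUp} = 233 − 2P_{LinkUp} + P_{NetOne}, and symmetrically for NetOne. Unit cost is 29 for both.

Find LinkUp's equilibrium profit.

9248

LinkUp's profit: π = (P_{LinkUp} − 29)(233 − 2P_{LinkUp} + P_{NetOne}).
∂π/∂P_{LinkUp} = 291 − 4P_{LinkUp} + P_{NetOne} = 0 ⇒ P_{LinkUp} = 72.75 + 0.25P_{NetOne}.
The game is symmetric, so in equilibrium P_{NetOne} = P_{LinkUp}: the reaction function gives 0.75P_{LinkUp} = 72.75, hence P_{LinkUp} = 97.
q_{LinkUp} = 233 − 2·97 + 97 = 136.
Profit = (97 − 29)·136 = 9248.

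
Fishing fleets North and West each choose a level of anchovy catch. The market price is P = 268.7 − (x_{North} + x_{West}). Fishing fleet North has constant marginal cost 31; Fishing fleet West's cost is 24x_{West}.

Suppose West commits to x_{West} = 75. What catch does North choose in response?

Fishing fleet North's profit: π = x_{North}(268.7 − (x_{North} + x_{West})) − 31x_{North}.
∂π/∂x_{North} = 237.7 − 2x_{North} − x_{West} = 0, so x_{North} = 118.85 − 0.5x_{West}.
At x_{West} = 75: x_{North} = 118.85 − 0.5·75 = 81.35.

81.35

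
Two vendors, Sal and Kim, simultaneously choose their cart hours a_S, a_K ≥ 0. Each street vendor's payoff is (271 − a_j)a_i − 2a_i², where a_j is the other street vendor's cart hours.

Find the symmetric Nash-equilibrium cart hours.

54.2

Sal's payoff is (271 − a_K)a_S − 2a_S².
∂π/∂a_S = 271 − a_K − 4a_S = 0, so a_S = 67.75 − 0.25a_K.
Setting a_S = a_K in the reaction function: a_S = 67.75 − 0.25a_S, so a_S = 67.75 / 1.25 = 54.2.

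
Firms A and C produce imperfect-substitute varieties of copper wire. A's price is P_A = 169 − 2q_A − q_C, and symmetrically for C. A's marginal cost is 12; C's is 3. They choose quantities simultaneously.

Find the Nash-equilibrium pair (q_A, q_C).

30.8, 33.8

Firm A's profit: π = q_A(169 − 2q_A − q_C) − 12q_A.
∂π/∂q_A = 157 − 4q_A − q_C = 0 ⇒ q_A = 39.25 − 0.25q_C.
Similarly q_C = 41.5 − 0.25q_A.
Substituting the second reaction function into the first: q_A = 39.25 − 0.25(41.5 − 0.25q_A), which gives 0.9375q_A = 28.875 ⇒ q_A = 30.8.
Then q_C = 41.5 − 0.25·30.8 = 33.8.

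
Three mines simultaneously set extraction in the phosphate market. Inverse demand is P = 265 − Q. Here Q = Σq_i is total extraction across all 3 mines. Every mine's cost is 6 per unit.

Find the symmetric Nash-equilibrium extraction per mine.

A representative mine's profit is π_i = q_i(265 − Q) − 6q_i, with Q = q_i + Σ_{j≠i} q_j.
First-order condition: 259 − 2q_i − Σ_{j≠i} q_j = 0.
With identical mines, set every q_j = q: then 259 − 2q − 2q = 0, i.e. q = 259/4 = 64.75.

64.75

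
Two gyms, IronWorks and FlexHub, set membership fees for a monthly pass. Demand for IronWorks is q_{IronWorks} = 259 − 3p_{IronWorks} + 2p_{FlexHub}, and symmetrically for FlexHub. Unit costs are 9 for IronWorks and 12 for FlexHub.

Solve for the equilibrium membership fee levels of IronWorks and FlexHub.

72.0625, 73.1875

IronWorks's profit: π = (p_{IronWorks} − 9)(259 − 3p_{IronWorks} + 2p_{FlexHub}).
∂π/∂p_{IronWorks} = 286 − 6p_{IronWorks} + 2p_{FlexHub} = 0 ⇒ p_{IronWorks} = 143/3 + (1/3)p_{FlexHub}.
Similarly p_{FlexHub} = 295/6 + (1/3)p_{IronWorks}.
Plugging p_{FlexHub} into IronWorks's best response: p_{IronWorks} = 143/3 + (1/3)(295/6 + (1/3)p_{IronWorks}) ⇒ (8/9)p_{IronWorks} = 1153/18, so p_{IronWorks} = 72.0625.
Then p_{FlexHub} = 295/6 + (1/3)·72.0625 = 73.1875.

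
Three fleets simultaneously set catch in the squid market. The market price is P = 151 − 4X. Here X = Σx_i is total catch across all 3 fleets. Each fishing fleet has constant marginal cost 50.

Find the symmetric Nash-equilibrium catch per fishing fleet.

6.3125

A representative fishing fleet's profit is π_i = x_i(151 − 4X) − 50x_i, with X = x_i + Σ_{j≠i} x_j.
First-order condition: 101 − 8x_i − 4Σ_{j≠i} x_j = 0.
In a symmetric equilibrium every fishing fleet chooses the same x, so Σ_{j≠i} x_j = 2x. The condition becomes 101 − 16x = 0, giving x = 101/16 = 6.3125.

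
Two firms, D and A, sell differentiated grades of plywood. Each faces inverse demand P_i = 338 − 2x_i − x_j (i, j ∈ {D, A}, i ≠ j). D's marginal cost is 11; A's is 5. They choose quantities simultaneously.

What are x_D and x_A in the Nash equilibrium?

Firm D's profit: π = x_D(338 − 2x_D − x_A) − 11x_D.
∂π/∂x_D = 327 − 4x_D − x_A = 0 ⇒ x_D = 81.75 − 0.25x_A.
Similarly x_A = 83.25 − 0.25x_D.
Substituting the second reaction function into the first: x_D = 81.75 − 0.25(83.25 − 0.25x_D), which gives 0.9375x_D = 60.9375 ⇒ x_D = 65.
Then x_A = 83.25 − 0.25·65 = 67.

65, 67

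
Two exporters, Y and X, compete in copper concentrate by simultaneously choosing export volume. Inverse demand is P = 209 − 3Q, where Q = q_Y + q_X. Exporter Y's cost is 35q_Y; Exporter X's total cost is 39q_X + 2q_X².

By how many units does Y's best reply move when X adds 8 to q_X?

-4

Exporter Y's profit: π = q_Y(209 − 3(q_Y + q_X)) − 35q_Y.
∂π/∂q_Y = 174 − 6q_Y − 3q_X = 0, so q_Y = 29 − 0.5q_X.
The reaction-function slope is −0.5, so an 8-unit rise in q_X moves q_Y by −0.5 × 8 = −4. Y's best response falls — the actions are strategic substitutes.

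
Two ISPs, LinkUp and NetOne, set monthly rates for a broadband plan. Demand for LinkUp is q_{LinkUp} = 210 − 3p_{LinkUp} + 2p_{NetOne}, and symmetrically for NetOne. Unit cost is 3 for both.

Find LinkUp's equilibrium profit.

LinkUp's profit: π = (p_{LinkUp} − 3)(210 − 3p_{LinkUp} + 2p_{NetOne}).
∂π/∂p_{LinkUp} = 219 − 6p_{LinkUp} + 2p_{NetOne} = 0 ⇒ p_{LinkUp} = 36.5 + (1/3)p_{NetOne}.
The game is symmetric, so in equilibrium p_{NetOne} = p_{LinkUp}: the reaction function gives (2/3)p_{LinkUp} = 36.5, hence p_{LinkUp} = 54.75.
q_{LinkUp} = 210 − 3·54.75 + 2·54.75 = 155.25.
Profit = (54.75 − 3)·155.25 = 8034.1875.

8034.1875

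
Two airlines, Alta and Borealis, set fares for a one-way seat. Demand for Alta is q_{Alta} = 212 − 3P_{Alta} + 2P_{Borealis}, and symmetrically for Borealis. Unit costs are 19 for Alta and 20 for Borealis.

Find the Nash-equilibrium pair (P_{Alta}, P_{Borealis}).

Alta's profit: π = (P_{Alta} − 19)(212 − 3P_{Alta} + 2P_{Borealis}).
∂π/∂P_{Alta} = 269 − 6P_{Alta} + 2P_{Borealis} = 0 ⇒ P_{Alta} = 269/6 + (1/3)P_{Borealis}.
Similarly P_{Borealis} = 136/3 + (1/3)P_{Alta}.
Solving the two reaction functions simultaneously: (1 − (1/3)(1/3))P_{Alta} = 269/6 + (1/3)·(136/3), so (8/9)P_{Alta} = 1079/18 and P_{Alta} = 67.4375.
Then P_{Borealis} = 136/3 + (1/3)·67.4375 = 67.8125.

67.4375, 67.8125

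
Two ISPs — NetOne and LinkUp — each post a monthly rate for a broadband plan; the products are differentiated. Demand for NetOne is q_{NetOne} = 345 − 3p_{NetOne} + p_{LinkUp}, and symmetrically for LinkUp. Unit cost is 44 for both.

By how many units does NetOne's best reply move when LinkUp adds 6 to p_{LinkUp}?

1

NetOne's profit: π = (p_{NetOne} − 44)(345 − 3p_{NetOne} + p_{LinkUp}).
∂π/∂p_{NetOne} = 477 − 6p_{NetOne} + p_{LinkUp} = 0 ⇒ p_{NetOne} = 79.5 + (1/6)p_{LinkUp}.
The reaction-function slope is 1/6, so a 6-unit rise in p_{LinkUp} moves p_{NetOne} by 1/6 × 6 = 1. NetOne's best response rises — the actions are strategic complements.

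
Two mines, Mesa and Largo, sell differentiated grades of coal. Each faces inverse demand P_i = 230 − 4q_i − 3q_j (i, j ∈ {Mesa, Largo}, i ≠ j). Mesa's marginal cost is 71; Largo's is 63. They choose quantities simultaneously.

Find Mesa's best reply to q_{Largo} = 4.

Mine Mesa's profit: π = q_{Mesa}(230 − 4q_{Mesa} − 3q_{Largo}) − 71q_{Mesa}.
∂π/∂q_{Mesa} = 159 − 8q_{Mesa} − 3q_{Largo} = 0 ⇒ q_{Mesa} = 19.875 − 0.375q_{Largo}.
At q_{Largo} = 4: q_{Mesa} = 19.875 − 0.375·4 = 18.375.

18.375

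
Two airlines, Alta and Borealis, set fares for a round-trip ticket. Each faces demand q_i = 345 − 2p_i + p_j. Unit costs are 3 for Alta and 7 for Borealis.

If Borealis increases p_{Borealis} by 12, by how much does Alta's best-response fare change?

Alta's profit: π = (p_{Alta} − 3)(345 − 2p_{Alta} + p_{Borealis}).
∂π/∂p_{Alta} = 351 − 4p_{Alta} + p_{Borealis} = 0 ⇒ p_{Alta} = 87.75 + 0.25p_{Borealis}.
The reaction-function slope is 0.25, so a 12-unit rise in p_{Borealis} moves p_{Alta} by 0.25 × 12 = 3. Alta's best response rises — the actions are strategic complements.

3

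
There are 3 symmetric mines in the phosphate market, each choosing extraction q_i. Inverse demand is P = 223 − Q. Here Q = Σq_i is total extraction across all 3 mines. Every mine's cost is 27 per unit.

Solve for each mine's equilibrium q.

A representative mine's profit is π_i = q_i(223 − Q) − 27q_i, with Q = q_i + Σ_{j≠i} q_j.
First-order condition: 196 − 2q_i − Σ_{j≠i} q_j = 0.
Imposing symmetry (q_j = q for all j) turns Σ_{j≠i} q_j into 2q, so 196 = 4q and q = 49.

49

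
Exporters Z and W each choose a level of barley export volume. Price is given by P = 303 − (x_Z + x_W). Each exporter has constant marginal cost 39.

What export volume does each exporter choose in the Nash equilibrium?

Exporter Z's profit: π = x_Z(303 − (x_Z + x_W)) − 39x_Z.
∂π/∂x_Z = 264 − 2x_Z − x_W = 0, so x_Z = 132 − 0.5x_W.
By symmetry x_W = x_Z; substituting into the reaction function, 1.5x_Z = 132 and x_Z = 88.

88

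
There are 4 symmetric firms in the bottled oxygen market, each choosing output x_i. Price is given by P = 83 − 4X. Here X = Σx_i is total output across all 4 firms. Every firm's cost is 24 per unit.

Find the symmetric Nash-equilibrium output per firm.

2.95

A representative firm's profit is π_i = x_i(83 − 4X) − 24x_i, with X = x_i + Σ_{j≠i} x_j.
First-order condition: 59 − 8x_i − 4Σ_{j≠i} x_j = 0.
Imposing symmetry (x_j = x for all j) turns Σ_{j≠i} x_j into 3x, so 59 = 20x and x = 2.95.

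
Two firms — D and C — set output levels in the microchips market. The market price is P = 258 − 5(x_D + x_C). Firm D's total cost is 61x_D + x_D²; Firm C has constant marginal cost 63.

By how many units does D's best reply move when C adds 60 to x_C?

-25

Firm D's profit: π = x_D(258 − 5(x_D + x_C)) − 61x_D − x_D².
∂π/∂x_D = 197 − 12x_D − 5x_C = 0, so x_D = 197/12 − (5/12)x_C.
The reaction-function slope is −5/12, so a 60-unit rise in x_C moves x_D by −5/12 × 60 = −25. D's best response falls — the actions are strategic substitutes.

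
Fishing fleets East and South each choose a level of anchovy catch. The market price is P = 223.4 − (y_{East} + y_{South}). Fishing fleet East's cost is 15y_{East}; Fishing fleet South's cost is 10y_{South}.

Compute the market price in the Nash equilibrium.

82.8

Fishing fleet East's profit: π = y_{East}(223.4 − (y_{East} + y_{South})) − 15y_{East}.
∂π/∂y_{East} = 208.4 − 2y_{East} − y_{South} = 0, so y_{East} = 104.2 − 0.5y_{South}.
By the same steps for South: y_{South} = 106.7 − 0.5y_{East}.
Solving the two reaction functions simultaneously: (1 − (−0.5)(−0.5))y_{East} = 104.2 − 0.5·106.7, so 0.75y_{East} = 50.85 and y_{East} = 67.8.
Then y_{South} = 106.7 − 0.5·67.8 = 72.8.
Equilibrium price: P = 223.4 − 140.6 = 82.8.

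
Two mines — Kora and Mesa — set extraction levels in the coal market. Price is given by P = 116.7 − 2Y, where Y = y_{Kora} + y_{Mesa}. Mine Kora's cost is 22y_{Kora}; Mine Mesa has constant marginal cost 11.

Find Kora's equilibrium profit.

Mine Kora's profit: π = y_{Kora}(116.7 − 2(y_{Kora} + y_{Mesa})) − 22y_{Kora}.
∂π/∂y_{Kora} = 94.7 − 4y_{Kora} − 2y_{Mesa} = 0, so y_{Kora} = 23.675 − 0.5y_{Mesa}.
By the same steps for Mesa: y_{Mesa} = 26.425 − 0.5y_{Kora}.
Solving the two reaction functions simultaneously: (1 − (−0.5)(−0.5))y_{Kora} = 23.675 − 0.5·26.425, so 0.75y_{Kora} = 10.4625 and y_{Kora} = 13.95.
Then y_{Mesa} = 26.425 − 0.5·13.95 = 19.45.
Price P = 116.7 − 2·33.4 = 49.9.
Kora's profit: (49.9 − 22)·13.95 = 389.205.

389.205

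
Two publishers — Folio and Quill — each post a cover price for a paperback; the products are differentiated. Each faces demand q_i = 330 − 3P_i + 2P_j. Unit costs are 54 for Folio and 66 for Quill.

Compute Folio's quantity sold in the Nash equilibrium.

Folio's profit: π = (P_{Folio} − 54)(330 − 3P_{Folio} + 2P_{Quill}).
∂π/∂P_{Folio} = 492 − 6P_{Folio} + 2P_{Quill} = 0 ⇒ P_{Folio} = 82 + (1/3)P_{Quill}.
Similarly P_{Quill} = 88 + (1/3)P_{Folio}.
Solving the two reaction functions simultaneously: (1 − (1/3)(1/3))P_{Folio} = 82 + (1/3)·88, so (8/9)P_{Folio} = 334/3 and P_{Folio} = 125.25.
Then P_{Quill} = 88 + (1/3)·125.25 = 129.75.
q_{Folio} = 330 − 3·125.25 + 2·129.75 = 213.75.

213.75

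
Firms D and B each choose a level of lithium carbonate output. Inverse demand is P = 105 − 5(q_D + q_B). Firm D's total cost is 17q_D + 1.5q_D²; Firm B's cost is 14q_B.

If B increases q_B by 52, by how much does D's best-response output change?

-20

Firm D's profit: π = q_D(105 − 5(q_D + q_B)) − 17q_D − 1.5q_D².
∂π/∂q_D = 88 − 13q_D − 5q_B = 0, so q_D = 88/13 − (5/13)q_B.
The reaction-function slope is −5/13, so a 52-unit rise in q_B moves q_D by −5/13 × 52 = −20. D's best response falls — the actions are strategic substitutes.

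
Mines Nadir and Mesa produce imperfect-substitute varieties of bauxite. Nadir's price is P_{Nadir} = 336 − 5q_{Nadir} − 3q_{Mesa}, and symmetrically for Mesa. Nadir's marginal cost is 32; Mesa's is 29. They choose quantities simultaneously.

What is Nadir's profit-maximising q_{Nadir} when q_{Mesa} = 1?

30.1

Mine Nadir's profit: π = q_{Nadir}(336 − 5q_{Nadir} − 3q_{Mesa}) − 32q_{Nadir}.
∂π/∂q_{Nadir} = 304 − 10q_{Nadir} − 3q_{Mesa} = 0 ⇒ q_{Nadir} = 30.4 − 0.3q_{Mesa}.
At q_{Mesa} = 1: q_{Nadir} = 30.4 − 0.3·1 = 30.1.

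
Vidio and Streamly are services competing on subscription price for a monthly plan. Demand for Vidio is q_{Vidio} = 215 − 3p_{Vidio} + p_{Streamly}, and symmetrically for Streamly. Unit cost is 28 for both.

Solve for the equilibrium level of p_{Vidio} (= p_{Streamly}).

59.8

Vidio's profit: π = (p_{Vidio} − 28)(215 − 3p_{Vidio} + p_{Streamly}).
∂π/∂p_{Vidio} = 299 − 6p_{Vidio} + p_{Streamly} = 0 ⇒ p_{Vidio} = 299/6 + (1/6)p_{Streamly}.
Setting p_{Vidio} = p_{Streamly} in the reaction function: p_{Vidio} = 299/6 + (1/6)p_{Vidio}, so p_{Vidio} = (299/6) / (5/6) = 59.8.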